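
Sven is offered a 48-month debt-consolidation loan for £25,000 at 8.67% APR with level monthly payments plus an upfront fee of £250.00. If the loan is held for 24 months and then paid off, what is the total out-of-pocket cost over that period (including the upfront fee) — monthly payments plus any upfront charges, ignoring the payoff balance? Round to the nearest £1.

£15,087

Monthly rate = 8.67%/12 = 0.0072250; payment = 25,000 × 0.0072250 / (1 − (1+0.0072250)^−48) = £618.22.
Total outlay = 24 × £618.22 + £250.00 = £15,087.28.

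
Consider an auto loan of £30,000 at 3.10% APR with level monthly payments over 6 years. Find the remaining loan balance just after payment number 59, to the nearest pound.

£5,837

With monthly rate i = 3.1%/12 = 0.0025833, the balance after k of n payments is P · [(1+i)^n − (1+i)^k] / [(1+i)^n − 1].
(1+0.0025833)^72 = 1.20413343 and (1+0.0025833)^59 = 1.16441654, so the balance is 30,000 × (1.20413343 − 1.16441654) / (1.20413343 − 1) = £5,836.90.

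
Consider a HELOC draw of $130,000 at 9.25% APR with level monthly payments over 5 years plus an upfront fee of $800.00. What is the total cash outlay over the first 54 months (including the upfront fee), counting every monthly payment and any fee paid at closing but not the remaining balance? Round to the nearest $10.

$147,380

Monthly rate = 9.25%/12 = 0.0077083; payment = 130,000 × 0.0077083 / (1 − (1+0.0077083)^−60) = $2,714.39.
Total outlay = 54 × $2,714.39 + $800.00 = $147,377.06.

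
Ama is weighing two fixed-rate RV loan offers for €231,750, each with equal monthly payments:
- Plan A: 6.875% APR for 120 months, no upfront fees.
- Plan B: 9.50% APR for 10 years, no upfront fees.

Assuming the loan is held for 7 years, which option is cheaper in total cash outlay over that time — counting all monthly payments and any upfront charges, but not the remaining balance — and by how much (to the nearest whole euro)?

Plan A: at 6.875% the monthly rate is 0.0057292, so the payment is 231,750 × 0.0057292 / (1 − 1.0057292^−120) = €2,675.91.
Plan B: monthly rate = 9.5%/12 = 0.0079167; payment = 231,750 × 0.0079167 / (1 − (1+0.0079167)^−120) = €2,998.79.
Over 84 months: Plan A costs 84 × €2,675.91 = €224,776.44; Plan B costs 84 × €2,998.79 = €251,898.36.
Plan A is cheaper by €251,898.36 − €224,776.44 = €27,121.92.

Plan A by €27,122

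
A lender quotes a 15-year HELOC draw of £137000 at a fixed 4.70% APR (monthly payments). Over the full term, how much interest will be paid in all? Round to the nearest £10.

£54,180

At 4.70% the monthly rate is 0.0039167, so the payment is 137,000 × 0.0039167 / (1 − 1.0039167^−180) = £1,062.10.
Total paid = 180 × £1,062.10 = £191,178.00; interest = £191,178.00 − £137,000 = £54,178.00.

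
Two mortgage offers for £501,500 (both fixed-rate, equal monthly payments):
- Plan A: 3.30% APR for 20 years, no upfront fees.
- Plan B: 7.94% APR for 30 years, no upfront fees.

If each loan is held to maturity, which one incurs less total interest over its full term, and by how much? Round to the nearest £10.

Plan A: at 3.30% the monthly rate is 0.0027500, so the payment is 501,500 × 0.0027500 / (1 − 1.0027500^−240) = £2,857.22.
Total interest on Plan A = 240 × £2,857.22 − £501,500 = £184,232.80.
Plan B: monthly rate = 7.94%/12 = 0.0066167; payment = 501,500 × 0.0066167 / (1 − (1+0.0066167)^−360) = £3,658.87.
Total interest on Plan B = 360 × £3,658.87 − £501,500 = £815,693.20.
Plan A is lower by £631,460.40.

Plan A by £631,460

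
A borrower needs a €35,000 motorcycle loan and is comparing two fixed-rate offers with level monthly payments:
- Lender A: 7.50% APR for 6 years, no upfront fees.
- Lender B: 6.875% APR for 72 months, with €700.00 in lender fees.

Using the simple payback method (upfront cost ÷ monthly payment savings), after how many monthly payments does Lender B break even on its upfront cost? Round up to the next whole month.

Lender A: monthly rate = 7.5%/12 = 0.0062500; payment = 35,000 × 0.0062500 / (1 − (1+0.0062500)^−72) = €605.15.
Lender B: monthly rate = 6.875%/12 = 0.0057292; payment = 35,000 × 0.0057292 / (1 − (1+0.0057292)^−72) = €594.62.
Monthly savings = €605.15 − €594.62 = €10.53.
Break-even = €700.00 / €10.53 = 66.48 → 67 months.

67 months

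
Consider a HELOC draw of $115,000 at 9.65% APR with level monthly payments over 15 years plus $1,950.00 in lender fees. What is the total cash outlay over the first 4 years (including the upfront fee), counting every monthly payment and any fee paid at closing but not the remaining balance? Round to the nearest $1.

Monthly rate = 9.65%/12 = 0.0080417; payment = 115,000 × 0.0080417 / (1 − (1+0.0080417)^−180) = $1,211.29.
Total outlay = 48 × $1,211.29 + $1,950.00 = $60,091.92.

$60,092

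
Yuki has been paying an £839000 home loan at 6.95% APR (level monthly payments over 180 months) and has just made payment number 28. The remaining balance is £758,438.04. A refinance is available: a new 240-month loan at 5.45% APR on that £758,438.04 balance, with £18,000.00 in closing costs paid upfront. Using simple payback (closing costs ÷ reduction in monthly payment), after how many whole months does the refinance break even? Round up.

Current payment = 839,000 × 6.95%/12 / (1 − (1+0.0057917)^−180) = £7,517.74.
Refinanced payment = 758,438.04 × 0.0045417 / (1 − (1+0.0045417)^−240) = £5,195.80.
Monthly savings = £7,517.74 − £5,195.80 = £2,321.94.
Break-even = £18,000.00 / £2,321.94 = 7.75 → 8 months.

8 months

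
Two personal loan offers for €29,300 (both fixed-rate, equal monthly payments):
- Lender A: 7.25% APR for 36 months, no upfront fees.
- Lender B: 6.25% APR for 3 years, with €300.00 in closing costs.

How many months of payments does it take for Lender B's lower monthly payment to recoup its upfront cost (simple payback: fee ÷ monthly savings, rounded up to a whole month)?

23 months

Lender A: monthly rate = 7.25%/12 = 0.0060417; payment = 29,300 × 0.0060417 / (1 − (1+0.0060417)^−36) = €908.05.
Lender B: at 6.25% the monthly rate is 0.0052083, so the payment is 29,300 × 0.0052083 / (1 − 1.0052083^−36) = €894.69.
Monthly savings = €908.05 − €894.69 = €13.36.
Break-even = €300.00 / €13.36 = 22.46 → 23 months.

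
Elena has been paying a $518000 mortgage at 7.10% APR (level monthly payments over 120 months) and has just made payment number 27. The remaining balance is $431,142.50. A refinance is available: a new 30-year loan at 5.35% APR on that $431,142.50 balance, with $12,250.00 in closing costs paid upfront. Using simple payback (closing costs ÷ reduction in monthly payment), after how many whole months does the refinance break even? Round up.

Current payment = 518,000 × 7.1%/12 / (1 − (1+0.0059167)^−120) = $6,041.15.
Refinanced payment = 431,142.50 × 0.0044583 / (1 − (1+0.0044583)^−360) = $2,407.56.
Monthly savings = $6,041.15 − $2,407.56 = $3,633.59.
Break-even = $12,250.00 / $3,633.59 = 3.37 → 4 months.

4 months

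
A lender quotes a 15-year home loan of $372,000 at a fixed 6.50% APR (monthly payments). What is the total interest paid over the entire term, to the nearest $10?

Monthly rate = 6.5%/12 = 0.0054167; payment = 372,000 × 0.0054167 / (1 − (1+0.0054167)^−180) = $3,240.52.
Total paid = 180 × $3,240.52 = $583,293.60; interest = $583,293.60 − $372,000 = $211,293.60.

$211,290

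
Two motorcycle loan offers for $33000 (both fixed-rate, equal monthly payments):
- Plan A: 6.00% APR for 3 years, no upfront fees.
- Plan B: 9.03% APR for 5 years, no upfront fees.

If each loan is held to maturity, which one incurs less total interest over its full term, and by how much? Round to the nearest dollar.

Plan A by $4,989

Plan A: at 6.00% the monthly rate is 0.0050000, so the payment is 33,000 × 0.0050000 / (1 − 1.0050000^−36) = $1,003.92.
Total interest on Plan A = 36 × $1,003.92 − $33,000 = $3,141.12.
Plan B: monthly rate = 9.03%/12 = 0.0075250; payment = 33,000 × 0.0075250 / (1 − (1+0.0075250)^−60) = $685.51.
Total interest on Plan B = 60 × $685.51 − $33,000 = $8,130.60.
Plan A is lower by $4,989.48.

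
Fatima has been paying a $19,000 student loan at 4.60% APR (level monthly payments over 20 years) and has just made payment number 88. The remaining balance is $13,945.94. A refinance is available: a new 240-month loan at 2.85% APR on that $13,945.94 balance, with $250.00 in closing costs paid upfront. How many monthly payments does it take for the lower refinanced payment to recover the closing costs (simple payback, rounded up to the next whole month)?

Current payment = 19,000 × 4.6%/12 / (1 − (1+0.0038333)^−240) = $121.23.
Refinanced payment = 13,945.94 × 0.0023750 / (1 − (1+0.0023750)^−240) = $76.30.
Monthly savings = $121.23 − $76.30 = $44.93.
Break-even = $250.00 / $44.93 = 5.56 → 6 months.

6 months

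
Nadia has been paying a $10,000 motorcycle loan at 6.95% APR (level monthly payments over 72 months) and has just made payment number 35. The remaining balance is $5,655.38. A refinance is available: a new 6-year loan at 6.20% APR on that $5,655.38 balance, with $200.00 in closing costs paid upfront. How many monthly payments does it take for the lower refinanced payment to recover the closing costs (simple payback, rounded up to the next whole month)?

Current payment = 10,000 × 6.95%/12 / (1 − (1+0.0057917)^−72) = $170.25.
Refinanced payment = 5,655.38 × 0.0051667 / (1 − (1+0.0051667)^−72) = $94.26.
Monthly savings = $170.25 − $94.26 = $75.99.
Break-even = $200.00 / $75.99 = 2.63 → 3 months.

3 months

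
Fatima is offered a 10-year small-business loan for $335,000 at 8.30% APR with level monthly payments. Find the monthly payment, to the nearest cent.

Monthly rate = 8.3%/12 = 0.0069167; payment = 335,000 × 0.0069167 / (1 − (1+0.0069167)^−120) = $4,117.77.

$4,117.77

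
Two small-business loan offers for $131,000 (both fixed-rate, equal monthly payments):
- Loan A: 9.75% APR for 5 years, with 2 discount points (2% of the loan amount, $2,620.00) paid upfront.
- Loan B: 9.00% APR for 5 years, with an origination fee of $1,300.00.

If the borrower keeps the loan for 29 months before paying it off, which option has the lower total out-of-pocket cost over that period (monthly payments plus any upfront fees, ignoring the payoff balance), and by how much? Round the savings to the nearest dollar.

Loan B by $2,710

Loan A: monthly rate = 9.75%/12 = 0.0081250; payment = 131,000 × 0.0081250 / (1 − (1+0.0081250)^−60) = $2,767.28.
Loan B: at 9.00% the monthly rate is 0.0075000, so the payment is 131,000 × 0.0075000 / (1 − 1.0075000^−60) = $2,719.34.
Over 29 months: Loan A costs 29 × $2,767.28 + $2,620.00 = $82,871.12; Loan B costs 29 × $2,719.34 + $1,300.00 = $80,160.86.
Loan B is cheaper by $82,871.12 − $80,160.86 = $2,710.26.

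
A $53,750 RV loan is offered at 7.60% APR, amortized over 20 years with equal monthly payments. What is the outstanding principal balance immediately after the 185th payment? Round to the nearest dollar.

$20,209

With monthly rate i = 7.6%/12 = 0.0063333, the balance after k of n payments is P · [(1+i)^n − (1+i)^k] / [(1+i)^n − 1].
(1+0.0063333)^240 = 4.55036247 and (1+0.0063333)^185 = 3.21546500, so the balance is 53,750 × (4.55036247 − 3.21546500) / (4.55036247 − 1) = $20,209.41.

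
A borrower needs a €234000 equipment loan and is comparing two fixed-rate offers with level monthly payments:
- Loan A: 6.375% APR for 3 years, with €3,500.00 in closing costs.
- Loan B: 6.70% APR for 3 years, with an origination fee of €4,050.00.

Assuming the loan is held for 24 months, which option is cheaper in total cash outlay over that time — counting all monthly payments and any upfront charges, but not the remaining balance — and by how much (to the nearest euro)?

Loan A: at 6.375% the monthly rate is 0.0053125, so the payment is 234,000 × 0.0053125 / (1 − 1.0053125^−36) = €7,158.56.
Loan B: monthly rate = 6.7%/12 = 0.0055833; payment = 234,000 × 0.0055833 / (1 − (1+0.0055833)^−36) = €7,193.19.
Over 24 months: Loan A costs 24 × €7,158.56 + €3,500.00 = €175,305.44; Loan B costs 24 × €7,193.19 + €4,050.00 = €176,686.56.
Loan A is cheaper by €176,686.56 − €175,305.44 = €1,381.12.

Loan A by €1,381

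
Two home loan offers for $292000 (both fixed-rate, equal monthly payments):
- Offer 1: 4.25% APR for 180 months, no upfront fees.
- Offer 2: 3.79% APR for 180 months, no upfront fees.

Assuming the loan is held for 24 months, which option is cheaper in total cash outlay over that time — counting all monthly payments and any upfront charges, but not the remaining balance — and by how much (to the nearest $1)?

Offer 2 by $1,617

Offer 1: at 4.25% the monthly rate is 0.0035417, so the payment is 292,000 × 0.0035417 / (1 − 1.0035417^−180) = $2,196.65.
Offer 2: monthly rate = 3.79%/12 = 0.0031583; payment = 292,000 × 0.0031583 / (1 − (1+0.0031583)^−180) = $2,129.29.
Over 24 months: Offer 1 costs 24 × $2,196.65 = $52,719.60; Offer 2 costs 24 × $2,129.29 = $51,102.96.
Offer 2 is cheaper by $52,719.60 − $51,102.96 = $1,616.64.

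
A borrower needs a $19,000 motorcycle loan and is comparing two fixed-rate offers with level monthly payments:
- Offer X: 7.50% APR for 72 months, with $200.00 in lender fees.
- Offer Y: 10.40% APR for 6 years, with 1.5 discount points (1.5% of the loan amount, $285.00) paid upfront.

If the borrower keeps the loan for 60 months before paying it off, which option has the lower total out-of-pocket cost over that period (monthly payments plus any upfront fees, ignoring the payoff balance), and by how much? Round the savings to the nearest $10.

Offer X: monthly rate = 7.5%/12 = 0.0062500; payment = 19,000 × 0.0062500 / (1 − (1+0.0062500)^−72) = $328.51.
Offer Y: at 10.40% the monthly rate is 0.0086667, so the payment is 19,000 × 0.0086667 / (1 − 1.0086667^−72) = $355.84.
Over 60 months: Offer X costs 60 × $328.51 + $200.00 = $19,910.60; Offer Y costs 60 × $355.84 + $285.00 = $21,635.40.
Offer X is cheaper by $21,635.40 − $19,910.60 = $1,724.80.

Offer X by $1,720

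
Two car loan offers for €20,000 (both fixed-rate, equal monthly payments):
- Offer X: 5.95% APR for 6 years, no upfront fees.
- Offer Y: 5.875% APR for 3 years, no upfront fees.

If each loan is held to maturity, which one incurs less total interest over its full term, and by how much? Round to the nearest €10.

Offer X: monthly rate = 5.95%/12 = 0.0049583; payment = 20,000 × 0.0049583 / (1 − (1+0.0049583)^−72) = €330.99.
Total interest on Offer X = 72 × €330.99 − €20,000 = €3,831.28.
Offer Y: monthly rate = 5.875%/12 = 0.0048958; payment = 20,000 × 0.0048958 / (1 − (1+0.0048958)^−36) = €607.31.
Total interest on Offer Y = 36 × €607.31 − €20,000 = €1,863.16.
Offer Y is lower by €1,968.12.

Offer Y by €1,970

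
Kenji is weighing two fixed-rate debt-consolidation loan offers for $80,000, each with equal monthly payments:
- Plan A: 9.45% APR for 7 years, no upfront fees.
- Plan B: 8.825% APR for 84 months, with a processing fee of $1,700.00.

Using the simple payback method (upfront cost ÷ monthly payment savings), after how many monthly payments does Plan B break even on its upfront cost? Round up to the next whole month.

67 months

Plan A: monthly rate = 9.45%/12 = 0.0078750; payment = 80,000 × 0.0078750 / (1 − (1+0.0078750)^−84) = $1,305.47.
Plan B: monthly rate = 8.825%/12 = 0.0073542; payment = 80,000 × 0.0073542 / (1 − (1+0.0073542)^−84) = $1,280.03.
Monthly savings = $1,305.47 − $1,280.03 = $25.44.
Break-even = $1,700.00 / $25.44 = 66.82 → 67 months.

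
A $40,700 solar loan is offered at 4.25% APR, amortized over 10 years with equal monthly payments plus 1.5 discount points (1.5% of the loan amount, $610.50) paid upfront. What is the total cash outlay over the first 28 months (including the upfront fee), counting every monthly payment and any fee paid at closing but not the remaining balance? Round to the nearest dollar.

$12,284

Monthly rate = 4.25%/12 = 0.0035417; payment = 40,700 × 0.0035417 / (1 − (1+0.0035417)^−120) = $416.92.
Total outlay = 28 × $416.92 + $610.50 = $12,284.26.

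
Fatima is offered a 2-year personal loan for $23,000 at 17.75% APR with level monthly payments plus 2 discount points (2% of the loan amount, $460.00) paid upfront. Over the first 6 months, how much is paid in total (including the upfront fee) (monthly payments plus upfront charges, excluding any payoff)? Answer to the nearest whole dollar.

$7,333

Monthly rate = 17.75%/12 = 0.0147917; payment = 23,000 × 0.0147917 / (1 − (1+0.0147917)^−24) = $1,145.48.
Total outlay = 6 × $1,145.48 + $460.00 = $7,332.88.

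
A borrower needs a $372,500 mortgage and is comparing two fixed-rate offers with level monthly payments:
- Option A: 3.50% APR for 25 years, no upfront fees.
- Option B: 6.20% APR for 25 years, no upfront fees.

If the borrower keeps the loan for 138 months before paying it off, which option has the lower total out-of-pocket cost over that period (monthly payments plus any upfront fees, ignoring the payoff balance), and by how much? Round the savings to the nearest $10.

Option A: monthly rate = 3.5%/12 = 0.0029167; payment = 372,500 × 0.0029167 / (1 − (1+0.0029167)^−300) = $1,864.82.
Option B: at 6.20% the monthly rate is 0.0051667, so the payment is 372,500 × 0.0051667 / (1 − 1.0051667^−300) = $2,445.77.
Over 138 months: Option A costs 138 × $1,864.82 = $257,345.16; Option B costs 138 × $2,445.77 = $337,516.26.
Option A is cheaper by $337,516.26 − $257,345.16 = $80,171.10.

Option A by $80,170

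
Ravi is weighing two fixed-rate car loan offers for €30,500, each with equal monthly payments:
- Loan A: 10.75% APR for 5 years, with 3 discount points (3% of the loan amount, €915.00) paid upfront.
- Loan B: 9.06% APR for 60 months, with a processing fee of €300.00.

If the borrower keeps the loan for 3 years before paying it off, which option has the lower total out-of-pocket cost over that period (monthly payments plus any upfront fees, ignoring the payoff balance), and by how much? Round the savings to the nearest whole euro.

Loan B by €1,527

Loan A: at 10.75% the monthly rate is 0.0089583, so the payment is 30,500 × 0.0089583 / (1 − 1.0089583^−60) = €659.35.
Loan B: monthly rate = 9.06%/12 = 0.0075500; payment = 30,500 × 0.0075500 / (1 − (1+0.0075500)^−60) = €634.02.
Over 36 months: Loan A costs 36 × €659.35 + €915.00 = €24,651.60; Loan B costs 36 × €634.02 + €300.00 = €23,124.72.
Loan B is cheaper by €24,651.60 − €23,124.72 = €1,526.88.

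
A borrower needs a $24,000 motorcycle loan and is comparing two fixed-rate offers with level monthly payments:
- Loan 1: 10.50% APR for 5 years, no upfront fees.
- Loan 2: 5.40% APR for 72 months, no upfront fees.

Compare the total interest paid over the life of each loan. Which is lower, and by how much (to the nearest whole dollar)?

Loan 1: monthly rate = 10.5%/12 = 0.0087500; payment = 24,000 × 0.0087500 / (1 − (1+0.0087500)^−60) = $515.85.
Total interest on Loan 1 = 60 × $515.85 − $24,000 = $6,951.00.
Loan 2: at 5.40% the monthly rate is 0.0045000, so the payment is 24,000 × 0.0045000 / (1 − 1.0045000^−72) = $390.99.
Total interest on Loan 2 = 72 × $390.99 − $24,000 = $4,151.28.
Loan 2 is lower by $2,799.72.

Loan 2 by $2,800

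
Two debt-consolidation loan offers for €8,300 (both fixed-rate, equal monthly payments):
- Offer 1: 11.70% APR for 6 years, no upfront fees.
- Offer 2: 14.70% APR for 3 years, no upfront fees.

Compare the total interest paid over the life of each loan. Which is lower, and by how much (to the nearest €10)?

Offer 2 by €1,280

Offer 1: monthly rate = 11.7%/12 = 0.0097500; payment = 8,300 × 0.0097500 / (1 − (1+0.0097500)^−72) = €160.97.
Total interest on Offer 1 = 72 × €160.97 − €8,300 = €3,289.84.
Offer 2: monthly rate = 14.7%/12 = 0.0122500; payment = 8,300 × 0.0122500 / (1 − (1+0.0122500)^−36) = €286.50.
Total interest on Offer 2 = 36 × €286.50 − €8,300 = €2,014.00.
Offer 2 is lower by €1,275.84.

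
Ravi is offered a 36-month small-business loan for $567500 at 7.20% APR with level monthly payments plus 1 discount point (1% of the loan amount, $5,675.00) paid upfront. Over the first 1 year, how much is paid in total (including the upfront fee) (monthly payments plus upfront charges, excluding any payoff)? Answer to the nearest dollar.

$216,571

Monthly rate = 7.2%/12 = 0.0060000; payment = 567,500 × 0.0060000 / (1 − (1+0.0060000)^−36) = $17,574.69.
Total outlay = 12 × $17,574.69 + $5,675.00 = $216,571.28.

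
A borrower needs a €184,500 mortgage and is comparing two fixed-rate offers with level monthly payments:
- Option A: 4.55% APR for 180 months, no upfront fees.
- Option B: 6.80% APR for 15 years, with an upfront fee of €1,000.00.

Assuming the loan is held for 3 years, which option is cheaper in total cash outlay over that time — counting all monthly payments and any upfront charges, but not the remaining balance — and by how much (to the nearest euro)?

Option A by €8,979

Option A: monthly rate = 4.55%/12 = 0.0037917; payment = 184,500 × 0.0037917 / (1 − (1+0.0037917)^−180) = €1,416.13.
Option B: monthly rate = 6.8%/12 = 0.0056667; payment = 184,500 × 0.0056667 / (1 − (1+0.0056667)^−180) = €1,637.78.
Over 36 months: Option A costs 36 × €1,416.13 = €50,980.68; Option B costs 36 × €1,637.78 + €1,000.00 = €59,960.08.
Option A is cheaper by €59,960.08 − €50,980.68 = €8,979.40.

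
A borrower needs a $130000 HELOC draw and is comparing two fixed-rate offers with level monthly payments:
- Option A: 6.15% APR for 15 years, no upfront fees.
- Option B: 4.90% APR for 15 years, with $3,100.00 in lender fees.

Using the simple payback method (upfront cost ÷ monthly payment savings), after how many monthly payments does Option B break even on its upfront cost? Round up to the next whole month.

36 months

Option A: at 6.15% the monthly rate is 0.0051250, so the payment is 130,000 × 0.0051250 / (1 − 1.0051250^−180) = $1,107.58.
Option B: monthly rate = 4.9%/12 = 0.0040833; payment = 130,000 × 0.0040833 / (1 − (1+0.0040833)^−180) = $1,021.27.
Monthly savings = $1,107.58 − $1,021.27 = $86.31.
Break-even = $3,100.00 / $86.31 = 35.92 → 36 months.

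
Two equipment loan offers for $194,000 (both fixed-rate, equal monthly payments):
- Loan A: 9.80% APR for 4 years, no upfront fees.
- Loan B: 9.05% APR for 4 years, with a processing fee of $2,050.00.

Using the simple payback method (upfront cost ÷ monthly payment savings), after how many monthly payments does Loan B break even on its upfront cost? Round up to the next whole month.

30 months

Loan A: monthly rate = 9.8%/12 = 0.0081667; payment = 194,000 × 0.0081667 / (1 − (1+0.0081667)^−48) = $4,901.73.
Loan B: at 9.05% the monthly rate is 0.0075417, so the payment is 194,000 × 0.0075417 / (1 − 1.0075417^−48) = $4,832.31.
Monthly savings = $4,901.73 − $4,832.31 = $69.42.
Break-even = $2,050.00 / $69.42 = 29.53 → 30 months.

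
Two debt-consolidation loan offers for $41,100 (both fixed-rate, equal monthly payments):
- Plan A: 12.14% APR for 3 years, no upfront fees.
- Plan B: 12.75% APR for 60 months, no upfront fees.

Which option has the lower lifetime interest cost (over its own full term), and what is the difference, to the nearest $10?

Plan A: at 12.14% the monthly rate is 0.0101167, so the payment is 41,100 × 0.0101167 / (1 − 1.0101167^−36) = $1,367.86.
Total interest on Plan A = 36 × $1,367.86 − $41,100 = $8,142.96.
Plan B: monthly rate = 12.75%/12 = 0.0106250; payment = 41,100 × 0.0106250 / (1 − (1+0.0106250)^−60) = $929.90.
Total interest on Plan B = 60 × $929.90 − $41,100 = $14,694.00.
Plan A is lower by $6,551.04.

Plan A by $6,550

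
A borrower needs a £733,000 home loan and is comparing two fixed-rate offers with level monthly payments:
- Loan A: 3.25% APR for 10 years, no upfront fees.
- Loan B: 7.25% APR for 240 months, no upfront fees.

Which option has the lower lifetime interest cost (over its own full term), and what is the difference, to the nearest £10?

Loan A by £530,890

Loan A: monthly rate = 3.25%/12 = 0.0027083; payment = 733,000 × 0.0027083 / (1 − (1+0.0027083)^−120) = £7,162.80.
Total interest on Loan A = 120 × £7,162.80 − £733,000 = £126,536.00.
Loan B: at 7.25% the monthly rate is 0.0060417, so the payment is 733,000 × 0.0060417 / (1 − 1.0060417^−240) = £5,793.46.
Total interest on Loan B = 240 × £5,793.46 − £733,000 = £657,430.40.
Loan A is lower by £530,894.40.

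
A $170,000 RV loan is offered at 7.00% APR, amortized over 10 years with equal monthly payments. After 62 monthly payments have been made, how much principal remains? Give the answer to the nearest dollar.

With monthly rate i = 7%/12 = 0.0058333, the balance after k of n payments is P · [(1+i)^n − (1+i)^k] / [(1+i)^n − 1].
(1+0.0058333)^120 = 2.00966138 and (1+0.0058333)^62 = 1.43421246, so the balance is 170,000 × (2.00966138 − 1.43421246) / (2.00966138 − 1) = $96,890.22.

$96,890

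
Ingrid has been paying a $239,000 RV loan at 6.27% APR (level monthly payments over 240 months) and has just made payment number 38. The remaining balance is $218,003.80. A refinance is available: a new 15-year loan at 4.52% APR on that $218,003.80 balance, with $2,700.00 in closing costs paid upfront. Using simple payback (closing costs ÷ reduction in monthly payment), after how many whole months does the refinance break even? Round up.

Current payment = 239,000 × 6.27%/12 / (1 − (1+0.0052250)^−240) = $1,749.71.
Refinanced payment = 218,003.80 × 0.0037667 / (1 − (1+0.0037667)^−180) = $1,669.94.
Monthly savings = $1,749.71 − $1,669.94 = $79.77.
Break-even = $2,700.00 / $79.77 = 33.85 → 34 months.

34 months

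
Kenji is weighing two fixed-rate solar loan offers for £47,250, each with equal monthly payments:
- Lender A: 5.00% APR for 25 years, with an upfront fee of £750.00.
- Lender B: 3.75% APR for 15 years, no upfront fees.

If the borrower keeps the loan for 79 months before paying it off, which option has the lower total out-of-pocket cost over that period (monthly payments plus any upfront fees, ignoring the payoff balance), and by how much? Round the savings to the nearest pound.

Lender A by £4,574

Lender A: at 5.00% the monthly rate is 0.0041667, so the payment is 47,250 × 0.0041667 / (1 − 1.0041667^−300) = £276.22.
Lender B: at 3.75% the monthly rate is 0.0031250, so the payment is 47,250 × 0.0031250 / (1 − 1.0031250^−180) = £343.61.
Over 79 months: Lender A costs 79 × £276.22 + £750.00 = £22,571.38; Lender B costs 79 × £343.61 = £27,145.19.
Lender A is cheaper by £27,145.19 − £22,571.38 = £4,573.81.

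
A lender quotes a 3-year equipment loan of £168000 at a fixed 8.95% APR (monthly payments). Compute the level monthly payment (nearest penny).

Monthly rate = 8.95%/12 = 0.0074583; payment = 168,000 × 0.0074583 / (1 − (1+0.0074583)^−36) = £5,338.45.

£5,338.45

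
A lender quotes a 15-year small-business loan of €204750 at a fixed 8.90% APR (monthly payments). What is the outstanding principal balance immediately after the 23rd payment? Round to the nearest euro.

With monthly rate i = 8.9%/12 = 0.0074167, the balance after k of n payments is P · [(1+i)^n − (1+i)^k] / [(1+i)^n − 1].
(1+0.0074167)^180 = 3.78132213 and (1+0.0074167)^23 = 1.18525017, so the balance is 204,750 × (3.78132213 − 1.18525017) / (3.78132213 − 1) = €191,112.61.

€191,113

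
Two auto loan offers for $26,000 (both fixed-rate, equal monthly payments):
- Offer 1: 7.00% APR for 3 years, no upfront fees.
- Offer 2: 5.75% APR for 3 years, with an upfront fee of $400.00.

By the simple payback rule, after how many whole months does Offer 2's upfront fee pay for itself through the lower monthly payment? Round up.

Offer 1: at 7.00% the monthly rate is 0.0058333, so the payment is 26,000 × 0.0058333 / (1 − 1.0058333^−36) = $802.80.
Offer 2: at 5.75% the monthly rate is 0.0047917, so the payment is 26,000 × 0.0047917 / (1 − 1.0047917^−36) = $788.03.
Monthly savings = $802.80 − $788.03 = $14.77.
Break-even = $400.00 / $14.77 = 27.08 → 28 months.

28 months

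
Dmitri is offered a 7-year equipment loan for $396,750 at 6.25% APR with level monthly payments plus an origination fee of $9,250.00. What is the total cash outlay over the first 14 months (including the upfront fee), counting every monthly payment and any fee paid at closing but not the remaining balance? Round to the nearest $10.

$91,060

Monthly rate = 6.25%/12 = 0.0052083; payment = 396,750 × 0.0052083 / (1 − (1+0.0052083)^−84) = $5,843.61.
Total outlay = 14 × $5,843.61 + $9,250.00 = $91,060.54.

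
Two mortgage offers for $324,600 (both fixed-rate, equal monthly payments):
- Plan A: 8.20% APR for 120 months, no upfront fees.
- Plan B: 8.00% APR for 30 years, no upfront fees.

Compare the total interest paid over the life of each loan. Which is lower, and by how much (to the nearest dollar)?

Plan A: monthly rate = 8.2%/12 = 0.0068333; payment = 324,600 × 0.0068333 / (1 − (1+0.0068333)^−120) = $3,972.68.
Total interest on Plan A = 120 × $3,972.68 − $324,600 = $152,121.60.
Plan B: monthly rate = 8%/12 = 0.0066667; payment = 324,600 × 0.0066667 / (1 − (1+0.0066667)^−360) = $2,381.80.
Total interest on Plan B = 360 × $2,381.80 − $324,600 = $532,848.00.
Plan A is lower by $380,726.40.

Plan A by $380,726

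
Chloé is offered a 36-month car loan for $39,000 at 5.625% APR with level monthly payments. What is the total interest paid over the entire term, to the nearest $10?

$3,470

At 5.625% the monthly rate is 0.0046875, so the payment is 39,000 × 0.0046875 / (1 − 1.0046875^−36) = $1,179.84.
Total paid = 36 × $1,179.84 = $42,474.24; interest = $42,474.24 − $39,000 = $3,474.24.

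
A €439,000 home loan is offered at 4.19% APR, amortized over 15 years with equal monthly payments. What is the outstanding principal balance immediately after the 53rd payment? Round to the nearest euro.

€336,939

With monthly rate i = 4.19%/12 = 0.0034917, the balance after k of n payments is P · [(1+i)^n − (1+i)^k] / [(1+i)^n − 1].
(1+0.0034917)^180 = 1.87274504 and (1+0.0034917)^53 = 1.20290084, so the balance is 439,000 × (1.87274504 − 1.20290084) / (1.87274504 − 1) = €336,938.73.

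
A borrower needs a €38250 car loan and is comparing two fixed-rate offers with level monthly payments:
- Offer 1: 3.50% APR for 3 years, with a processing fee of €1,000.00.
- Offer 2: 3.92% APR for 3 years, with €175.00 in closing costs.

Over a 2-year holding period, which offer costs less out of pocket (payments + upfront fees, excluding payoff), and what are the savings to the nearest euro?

Offer 2 by €654

Offer 1: monthly rate = 3.5%/12 = 0.0029167; payment = 38,250 × 0.0029167 / (1 − (1+0.0029167)^−36) = €1,120.80.
Offer 2: at 3.92% the monthly rate is 0.0032667, so the payment is 38,250 × 0.0032667 / (1 − 1.0032667^−36) = €1,127.93.
Over 24 months: Offer 1 costs 24 × €1,120.80 + €1,000.00 = €27,899.20; Offer 2 costs 24 × €1,127.93 + €175.00 = €27,245.32.
Offer 2 is cheaper by €27,899.20 − €27,245.32 = €653.88.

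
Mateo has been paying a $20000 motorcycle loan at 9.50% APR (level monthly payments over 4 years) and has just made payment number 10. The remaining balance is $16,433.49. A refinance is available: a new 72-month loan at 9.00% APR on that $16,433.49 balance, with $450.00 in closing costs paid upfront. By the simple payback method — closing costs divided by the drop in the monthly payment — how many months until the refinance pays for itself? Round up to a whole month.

3 months

Current payment = 20,000 × 9.5%/12 / (1 − (1+0.0079167)^−48) = $502.46.
Refinanced payment = 16,433.49 × 0.0075000 / (1 − (1+0.0075000)^−72) = $296.22.
Monthly savings = $502.46 − $296.22 = $206.24.
Break-even = $450.00 / $206.24 = 2.18 → 3 months.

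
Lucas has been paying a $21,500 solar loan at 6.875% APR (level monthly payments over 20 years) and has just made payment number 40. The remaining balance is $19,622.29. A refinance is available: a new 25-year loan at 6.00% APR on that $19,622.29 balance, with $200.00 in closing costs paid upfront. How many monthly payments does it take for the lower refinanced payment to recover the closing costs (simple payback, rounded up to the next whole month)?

Current payment = 21,500 × 6.875%/12 / (1 − (1+0.0057292)^−240) = $165.08.
Refinanced payment = 19,622.29 × 0.0050000 / (1 − (1+0.0050000)^−300) = $126.43.
Monthly savings = $165.08 − $126.43 = $38.65.
Break-even = $200.00 / $38.65 = 5.17 → 6 months.

6 months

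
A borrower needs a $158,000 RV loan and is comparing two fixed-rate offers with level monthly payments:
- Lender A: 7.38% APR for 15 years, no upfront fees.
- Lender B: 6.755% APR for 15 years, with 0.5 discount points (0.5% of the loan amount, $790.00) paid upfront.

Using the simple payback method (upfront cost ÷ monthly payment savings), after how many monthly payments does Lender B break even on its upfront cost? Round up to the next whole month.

15 months

Lender A: at 7.38% the monthly rate is 0.0061500, so the payment is 158,000 × 0.0061500 / (1 − 1.0061500^−180) = $1,453.93.
Lender B: at 6.755% the monthly rate is 0.0056292, so the payment is 158,000 × 0.0056292 / (1 − 1.0056292^−180) = $1,398.59.
Monthly savings = $1,453.93 − $1,398.59 = $55.34.
Break-even = $790.00 / $55.34 = 14.28 → 15 months.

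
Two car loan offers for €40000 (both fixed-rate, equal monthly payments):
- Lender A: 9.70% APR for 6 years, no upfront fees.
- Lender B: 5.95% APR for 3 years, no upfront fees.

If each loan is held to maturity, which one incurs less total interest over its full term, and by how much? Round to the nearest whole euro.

Lender A: monthly rate = 9.7%/12 = 0.0080833; payment = 40,000 × 0.0080833 / (1 − (1+0.0080833)^−72) = €735.00.
Total interest on Lender A = 72 × €735.00 − €40,000 = €12,920.00.
Lender B: at 5.95% the monthly rate is 0.0049583, so the payment is 40,000 × 0.0049583 / (1 − 1.0049583^−36) = €1,215.97.
Total interest on Lender B = 36 × €1,215.97 − €40,000 = €3,774.92.
Lender B is lower by €9,145.08.

Lender B by €9,145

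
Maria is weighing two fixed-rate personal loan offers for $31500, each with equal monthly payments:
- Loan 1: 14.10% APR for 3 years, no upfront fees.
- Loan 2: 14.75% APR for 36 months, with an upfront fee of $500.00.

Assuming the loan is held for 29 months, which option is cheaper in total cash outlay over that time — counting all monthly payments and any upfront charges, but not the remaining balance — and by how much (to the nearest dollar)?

Loan 1: monthly rate = 14.1%/12 = 0.0117500; payment = 31,500 × 0.0117500 / (1 − (1+0.0117500)^−36) = $1,078.13.
Loan 2: at 14.75% the monthly rate is 0.0122917, so the payment is 31,500 × 0.0122917 / (1 − 1.0122917^−36) = $1,088.11.
Over 29 months: Loan 1 costs 29 × $1,078.13 = $31,265.77; Loan 2 costs 29 × $1,088.11 + $500.00 = $32,055.19.
Loan 1 is cheaper by $32,055.19 − $31,265.77 = $789.42.

Loan 1 by $789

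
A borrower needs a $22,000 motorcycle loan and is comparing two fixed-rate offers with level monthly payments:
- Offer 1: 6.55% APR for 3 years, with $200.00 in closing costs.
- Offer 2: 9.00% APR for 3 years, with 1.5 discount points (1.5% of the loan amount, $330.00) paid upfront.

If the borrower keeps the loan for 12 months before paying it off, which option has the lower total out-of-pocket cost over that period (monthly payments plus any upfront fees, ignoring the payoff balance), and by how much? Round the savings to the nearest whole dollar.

Offer 1: monthly rate = 6.55%/12 = 0.0054583; payment = 22,000 × 0.0054583 / (1 − (1+0.0054583)^−36) = $674.78.
Offer 2: at 9.00% the monthly rate is 0.0075000, so the payment is 22,000 × 0.0075000 / (1 − 1.0075000^−36) = $699.59.
Over 12 months: Offer 1 costs 12 × $674.78 + $200.00 = $8,297.36; Offer 2 costs 12 × $699.59 + $330.00 = $8,725.08.
Offer 1 is cheaper by $8,725.08 − $8,297.36 = $427.72.

Offer 1 by $428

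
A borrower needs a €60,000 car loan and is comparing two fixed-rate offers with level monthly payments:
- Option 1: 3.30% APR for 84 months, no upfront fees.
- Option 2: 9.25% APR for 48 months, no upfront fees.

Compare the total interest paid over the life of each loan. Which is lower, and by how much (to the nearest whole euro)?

Option 1: monthly rate = 3.3%/12 = 0.0027500; payment = 60,000 × 0.0027500 / (1 − (1+0.0027500)^−84) = €800.94.
Total interest on Option 1 = 84 × €800.94 − €60,000 = €7,278.96.
Option 2: at 9.25% the monthly rate is 0.0077083, so the payment is 60,000 × 0.0077083 / (1 − 1.0077083^−48) = €1,500.24.
Total interest on Option 2 = 48 × €1,500.24 − €60,000 = €12,011.52.
Option 1 is lower by €4,732.56.

Option 1 by €4,733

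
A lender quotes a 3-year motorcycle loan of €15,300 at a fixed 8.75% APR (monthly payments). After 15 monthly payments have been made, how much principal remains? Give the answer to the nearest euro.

With monthly rate i = 8.75%/12 = 0.0072917, the balance after k of n payments is P · [(1+i)^n − (1+i)^k] / [(1+i)^n − 1].
(1+0.0072917)^36 = 1.29893876 and (1+0.0072917)^15 = 1.11513800, so the balance is 15,300 × (1.29893876 − 1.11513800) / (1.29893876 − 1) = €9,407.12.

€9,407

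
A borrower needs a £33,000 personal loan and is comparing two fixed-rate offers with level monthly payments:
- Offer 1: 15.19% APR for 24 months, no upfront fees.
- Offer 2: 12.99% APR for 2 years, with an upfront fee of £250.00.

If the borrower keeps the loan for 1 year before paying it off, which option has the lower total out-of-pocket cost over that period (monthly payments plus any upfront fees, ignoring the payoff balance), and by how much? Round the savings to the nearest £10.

Offer 2 by £160

Offer 1: at 15.19% the monthly rate is 0.0126583, so the payment is 33,000 × 0.0126583 / (1 − 1.0126583^−24) = £1,603.04.
Offer 2: monthly rate = 12.99%/12 = 0.0108250; payment = 33,000 × 0.0108250 / (1 − (1+0.0108250)^−24) = £1,568.73.
Over 12 months: Offer 1 costs 12 × £1,603.04 = £19,236.48; Offer 2 costs 12 × £1,568.73 + £250.00 = £19,074.76.
Offer 2 is cheaper by £19,236.48 − £19,074.76 = £161.72.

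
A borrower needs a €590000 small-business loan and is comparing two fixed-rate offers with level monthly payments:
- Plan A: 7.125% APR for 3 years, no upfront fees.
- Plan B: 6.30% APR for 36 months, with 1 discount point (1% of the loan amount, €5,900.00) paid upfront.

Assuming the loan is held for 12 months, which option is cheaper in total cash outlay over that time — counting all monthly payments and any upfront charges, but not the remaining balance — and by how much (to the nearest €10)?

Plan A: monthly rate = 7.125%/12 = 0.0059375; payment = 590,000 × 0.0059375 / (1 − (1+0.0059375)^−36) = €18,251.23.
Plan B: at 6.30% the monthly rate is 0.0052500, so the payment is 590,000 × 0.0052500 / (1 − 1.0052500^−36) = €18,029.25.
Over 12 months: Plan A costs 12 × €18,251.23 = €219,014.76; Plan B costs 12 × €18,029.25 + €5,900.00 = €222,251.00.
Plan A is cheaper by €222,251.00 − €219,014.76 = €3,236.24.

Plan A by €3,240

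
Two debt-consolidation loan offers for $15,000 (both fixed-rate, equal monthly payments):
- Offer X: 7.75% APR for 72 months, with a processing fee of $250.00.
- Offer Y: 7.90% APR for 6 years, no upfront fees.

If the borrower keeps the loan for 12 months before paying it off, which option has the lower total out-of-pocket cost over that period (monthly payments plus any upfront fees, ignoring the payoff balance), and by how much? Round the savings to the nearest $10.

Offer Y by $240

Offer X: at 7.75% the monthly rate is 0.0064583, so the payment is 15,000 × 0.0064583 / (1 − 1.0064583^−72) = $261.17.
Offer Y: at 7.90% the monthly rate is 0.0065833, so the payment is 15,000 × 0.0065833 / (1 − 1.0065833^−72) = $262.27.
Over 12 months: Offer X costs 12 × $261.17 + $250.00 = $3,384.04; Offer Y costs 12 × $262.27 = $3,147.24.
Offer Y is cheaper by $3,384.04 − $3,147.24 = $236.80.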